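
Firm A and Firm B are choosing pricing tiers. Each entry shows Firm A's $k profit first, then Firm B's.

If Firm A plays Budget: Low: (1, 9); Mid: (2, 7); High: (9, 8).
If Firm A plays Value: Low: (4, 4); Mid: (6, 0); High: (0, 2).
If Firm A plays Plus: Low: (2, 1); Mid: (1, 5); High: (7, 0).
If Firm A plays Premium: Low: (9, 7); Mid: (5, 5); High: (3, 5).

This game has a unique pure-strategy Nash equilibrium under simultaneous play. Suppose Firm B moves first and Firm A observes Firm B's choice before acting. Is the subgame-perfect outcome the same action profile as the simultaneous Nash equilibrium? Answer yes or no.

Firm A best-responds to each possible Firm B move:
- Low: BR = Premium, leader payoff 7.
- Mid: BR = Value, leader payoff 0.
- High: BR = Budget, leader payoff 8.
Among 7, 0, 8, the best is 8 at High. Subgame-perfect outcome: (Budget, High) with payoffs (9, 8).
For the simultaneous game, intersect best replies.
Firm A's best replies: Low→Premium; Mid→Value; High→Budget.
Firm B's best replies: Budget→Low; Value→Low; Plus→Mid; Premium→Low.
Only (Premium, Low) has each player best-responding; Nash payoffs (9, 7).
Sequential outcome (Budget, High) differs from the Nash profile (Premium, Low).

no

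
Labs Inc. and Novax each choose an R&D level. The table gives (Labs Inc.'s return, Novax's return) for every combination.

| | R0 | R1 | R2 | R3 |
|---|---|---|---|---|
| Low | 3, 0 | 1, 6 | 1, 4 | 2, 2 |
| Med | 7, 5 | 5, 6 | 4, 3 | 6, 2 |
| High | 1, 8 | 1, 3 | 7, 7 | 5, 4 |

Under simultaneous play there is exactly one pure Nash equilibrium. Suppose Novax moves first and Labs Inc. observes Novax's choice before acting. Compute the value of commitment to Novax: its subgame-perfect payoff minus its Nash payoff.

1

Work backward from Labs Inc.'s decision.
- R0 → Labs Inc. plays Med (best of 3, 7, 1); Novax gets 5.
- R1 → Labs Inc. plays Med (best of 1, 5, 1); Novax gets 6.
- R2 → Labs Inc. plays High (best of 1, 4, 7); Novax gets 7.
- R3 → Labs Inc. plays Med (best of 2, 6, 5); Novax gets 2.
Maximizing over 5, 6, 7, 2, Novax chooses R2. Subgame-perfect outcome: (High, R2) with payoffs (7, 7).
For the simultaneous game, intersect best replies.
Labs Inc.'s best replies: R0→Med; R1→Med; R2→High; R3→Med.
Novax's best replies: Low→R1; Med→R1; High→R0.
The unique mutual best reply is (Med, R1), giving (5, 6).
Novax's commitment gain: 7 − 6 = 1.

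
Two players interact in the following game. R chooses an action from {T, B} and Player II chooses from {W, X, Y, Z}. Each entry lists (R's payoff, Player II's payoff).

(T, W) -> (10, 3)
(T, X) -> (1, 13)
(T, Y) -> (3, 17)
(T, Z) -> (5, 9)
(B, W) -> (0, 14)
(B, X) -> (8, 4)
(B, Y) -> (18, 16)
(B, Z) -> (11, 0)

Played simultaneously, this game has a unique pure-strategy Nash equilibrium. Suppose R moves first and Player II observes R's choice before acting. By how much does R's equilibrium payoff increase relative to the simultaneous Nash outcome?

0

Backward induction with R moving first.
- T: Player II compares 3, 13, 17, 9 and picks Y; R would get 3.
- B: Player II compares 14, 4, 16, 0 and picks Y; R would get 18.
Maximizing over 3, 18, R chooses B. Subgame-perfect outcome: (B, Y) with payoffs (18, 16).
Under simultaneous play:
R's best replies: W→T; X→B; Y→B; Z→B.
Player II's best replies: T→Y; B→Y.
The unique mutual best reply is (B, Y), giving (18, 16).
R's commitment gain: 18 − 18 = 0.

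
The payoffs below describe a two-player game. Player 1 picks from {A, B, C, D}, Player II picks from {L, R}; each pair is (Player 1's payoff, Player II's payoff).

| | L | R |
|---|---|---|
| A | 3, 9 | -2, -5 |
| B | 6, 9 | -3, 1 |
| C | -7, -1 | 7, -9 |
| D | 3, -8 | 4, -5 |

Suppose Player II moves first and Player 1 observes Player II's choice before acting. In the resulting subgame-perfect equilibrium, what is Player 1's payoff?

Player 1 best-responds to each possible Player II move:
- L: BR = B, leader payoff 9.
- R: BR = C, leader payoff -9.
Maximizing over 9, -9, Player II chooses L. Subgame-perfect outcome: (B, L) with payoffs (6, 9).

6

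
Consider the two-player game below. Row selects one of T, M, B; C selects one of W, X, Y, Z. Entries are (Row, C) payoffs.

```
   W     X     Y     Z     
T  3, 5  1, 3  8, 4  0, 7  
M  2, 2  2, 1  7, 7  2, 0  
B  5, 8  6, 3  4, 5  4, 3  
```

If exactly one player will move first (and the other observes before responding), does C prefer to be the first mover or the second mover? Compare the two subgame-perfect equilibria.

first

If Row leads: C's best replies are T→Z, M→Y, B→W; Row's induced payoffs 0, 7, 5; outcome (M, Y), payoffs (7, 7).
If C leads: Row's best replies are W→B, X→B, Y→T, Z→B; C's induced payoffs 8, 3, 4, 3; outcome (B, W), payoffs (5, 8).
C gets 8 moving first and 7 moving second, so C prefers to move first.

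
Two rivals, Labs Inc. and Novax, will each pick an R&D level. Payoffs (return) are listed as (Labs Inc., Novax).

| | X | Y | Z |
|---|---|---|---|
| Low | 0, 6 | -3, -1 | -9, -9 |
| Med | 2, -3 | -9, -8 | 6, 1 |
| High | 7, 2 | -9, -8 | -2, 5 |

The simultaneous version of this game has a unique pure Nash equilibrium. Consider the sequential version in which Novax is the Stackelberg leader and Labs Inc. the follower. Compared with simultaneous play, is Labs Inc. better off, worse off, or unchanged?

Solve by backward induction (Novax leads).
- X → Labs Inc. plays High (best of 0, 2, 7); Novax gets 2.
- Y → Labs Inc. plays Low (best of -3, -9, -9); Novax gets -1.
- Z → Labs Inc. plays Med (best of -9, 6, -2); Novax gets 1.
Maximizing over 2, -1, 1, Novax chooses X. Subgame-perfect outcome: (High, X) with payoffs (7, 2).
Now find the simultaneous Nash equilibrium.
Labs Inc.'s best replies: X→High; Y→Low; Z→Med.
Novax's best replies: Low→X; Med→Z; High→Z.
The unique mutual best reply is (Med, Z), giving (6, 1).
Labs Inc. earns 7 sequentially versus 6 at the Nash outcome: better off.

better off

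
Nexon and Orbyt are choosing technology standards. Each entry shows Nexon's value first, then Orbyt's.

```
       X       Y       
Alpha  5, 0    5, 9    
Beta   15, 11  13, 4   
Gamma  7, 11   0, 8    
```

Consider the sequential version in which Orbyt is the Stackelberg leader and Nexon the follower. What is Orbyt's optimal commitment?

Nexon best-responds to each possible Orbyt move:
- X → Nexon plays Beta (best of 5, 15, 7); Orbyt gets 11.
- Y → Nexon plays Beta (best of 5, 13, 0); Orbyt gets 4.
Orbyt's induced payoffs are 11, 4, so Orbyt commits to X. Subgame-perfect outcome: (Beta, X) with payoffs (15, 11).

X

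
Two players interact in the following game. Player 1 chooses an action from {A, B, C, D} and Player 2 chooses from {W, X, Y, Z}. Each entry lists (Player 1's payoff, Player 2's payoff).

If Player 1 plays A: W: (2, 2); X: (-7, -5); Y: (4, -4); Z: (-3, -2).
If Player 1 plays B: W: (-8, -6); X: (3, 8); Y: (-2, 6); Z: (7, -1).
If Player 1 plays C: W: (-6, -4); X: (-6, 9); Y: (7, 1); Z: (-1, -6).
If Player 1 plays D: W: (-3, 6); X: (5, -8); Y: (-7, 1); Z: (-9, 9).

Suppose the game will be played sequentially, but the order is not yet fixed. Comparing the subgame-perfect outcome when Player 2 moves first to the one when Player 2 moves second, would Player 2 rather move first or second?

second

If Player 1 leads: Player 2's best replies are A→W, B→X, C→X, D→Z; Player 1's induced payoffs 2, 3, -6, -9; outcome (B, X), payoffs (3, 8).
If Player 2 leads: Player 1's best replies are W→A, X→D, Y→C, Z→B; Player 2's induced payoffs 2, -8, 1, -1; outcome (A, W), payoffs (2, 2).
Player 2 gets 2 moving first and 8 moving second, so Player 2 prefers to move second.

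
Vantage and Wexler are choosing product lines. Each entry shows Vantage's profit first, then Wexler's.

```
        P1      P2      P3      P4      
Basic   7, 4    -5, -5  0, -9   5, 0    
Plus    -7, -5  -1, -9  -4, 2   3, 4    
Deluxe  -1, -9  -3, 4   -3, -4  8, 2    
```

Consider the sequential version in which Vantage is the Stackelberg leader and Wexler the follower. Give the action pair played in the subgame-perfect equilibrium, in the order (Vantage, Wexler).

(Basic, P1)

Solve by backward induction (Vantage leads).
- Basic: Wexler compares 4, -5, -9, 0 and picks P1; Vantage would get 7.
- Plus: Wexler compares -5, -9, 2, 4 and picks P4; Vantage would get 3.
- Deluxe: Wexler compares -9, 4, -4, 2 and picks P2; Vantage would get -3.
Vantage's induced payoffs are 7, 3, -3, so Vantage commits to Basic. Subgame-perfect outcome: (Basic, P1) with payoffs (7, 4).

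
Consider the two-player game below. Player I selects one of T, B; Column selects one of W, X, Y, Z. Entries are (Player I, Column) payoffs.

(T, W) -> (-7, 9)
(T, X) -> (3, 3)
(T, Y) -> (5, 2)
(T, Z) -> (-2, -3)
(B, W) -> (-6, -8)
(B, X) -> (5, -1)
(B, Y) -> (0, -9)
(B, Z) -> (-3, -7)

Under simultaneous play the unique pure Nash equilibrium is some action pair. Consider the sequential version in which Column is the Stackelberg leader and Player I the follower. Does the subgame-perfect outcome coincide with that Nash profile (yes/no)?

no

Work backward from Player I's decision.
- W: Player I compares -7, -6 and picks B; Column would get -8.
- X: Player I compares 3, 5 and picks B; Column would get -1.
- Y: Player I compares 5, 0 and picks T; Column would get 2.
- Z: Player I compares -2, -3 and picks T; Column would get -3.
Maximizing over -8, -1, 2, -3, Column chooses Y. Subgame-perfect outcome: (T, Y) with payoffs (5, 2).
Under simultaneous play:
Player I's best replies: W→B; X→B; Y→T; Z→T.
Column's best replies: T→W; B→X.
The unique mutual best reply is (B, X), giving (5, -1).
Sequential outcome (T, Y) differs from the Nash profile (B, X).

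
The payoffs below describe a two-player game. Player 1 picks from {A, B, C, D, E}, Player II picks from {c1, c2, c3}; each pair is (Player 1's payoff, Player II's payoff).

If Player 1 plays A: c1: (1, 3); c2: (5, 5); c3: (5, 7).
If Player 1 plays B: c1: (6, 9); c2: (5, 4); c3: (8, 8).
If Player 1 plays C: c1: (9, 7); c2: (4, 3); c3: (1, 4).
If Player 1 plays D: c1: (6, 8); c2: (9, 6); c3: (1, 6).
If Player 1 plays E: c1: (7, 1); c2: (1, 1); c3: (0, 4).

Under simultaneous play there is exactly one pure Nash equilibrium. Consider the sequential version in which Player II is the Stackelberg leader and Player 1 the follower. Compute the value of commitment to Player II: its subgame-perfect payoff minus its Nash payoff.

1

Player 1 best-responds to each possible Player II move:
- c1: Player 1 compares 1, 6, 9, 6, 7 and picks C; Player II would get 7.
- c2: Player 1 compares 5, 5, 4, 9, 1 and picks D; Player II would get 6.
- c3: Player 1 compares 5, 8, 1, 1, 0 and picks B; Player II would get 8.
Maximizing over 7, 6, 8, Player II chooses c3. Subgame-perfect outcome: (B, c3) with payoffs (8, 8).
Under simultaneous play:
Player 1's best replies: c1→C; c2→D; c3→B.
Player II's best replies: A→c3; B→c1; C→c1; D→c1; E→c3.
Only (C, c1) has each player best-responding; Nash payoffs (9, 7).
Player II's commitment gain: 8 − 7 = 1.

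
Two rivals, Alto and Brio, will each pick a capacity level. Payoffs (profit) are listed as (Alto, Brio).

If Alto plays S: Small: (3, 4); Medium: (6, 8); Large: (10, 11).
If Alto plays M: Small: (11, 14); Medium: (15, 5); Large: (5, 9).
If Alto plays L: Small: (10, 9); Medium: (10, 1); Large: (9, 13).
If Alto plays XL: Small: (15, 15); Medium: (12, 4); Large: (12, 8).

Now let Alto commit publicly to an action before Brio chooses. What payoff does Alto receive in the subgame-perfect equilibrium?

Backward induction with Alto moving first.
- S → Brio plays Large (best of 4, 8, 11); Alto gets 10.
- M → Brio plays Small (best of 14, 5, 9); Alto gets 11.
- L → Brio plays Large (best of 9, 1, 13); Alto gets 9.
- XL → Brio plays Small (best of 15, 4, 8); Alto gets 15.
Maximizing over 10, 11, 9, 15, Alto chooses XL. Subgame-perfect outcome: (XL, Small) with payoffs (15, 15).

15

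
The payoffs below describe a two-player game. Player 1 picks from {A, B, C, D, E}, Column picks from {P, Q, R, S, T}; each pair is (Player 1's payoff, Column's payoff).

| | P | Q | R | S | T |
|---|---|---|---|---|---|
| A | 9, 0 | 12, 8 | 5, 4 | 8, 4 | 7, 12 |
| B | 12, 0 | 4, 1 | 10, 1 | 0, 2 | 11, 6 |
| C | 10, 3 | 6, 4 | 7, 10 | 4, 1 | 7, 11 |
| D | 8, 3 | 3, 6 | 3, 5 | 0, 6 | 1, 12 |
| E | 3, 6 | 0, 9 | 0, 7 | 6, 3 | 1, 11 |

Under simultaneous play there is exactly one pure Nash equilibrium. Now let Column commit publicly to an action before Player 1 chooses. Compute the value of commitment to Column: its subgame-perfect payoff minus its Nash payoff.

Backward induction with Column moving first.
- P: BR = B, leader payoff 0.
- Q: BR = A, leader payoff 8.
- R: BR = B, leader payoff 1.
- S: BR = A, leader payoff 4.
- T: BR = B, leader payoff 6.
Maximizing over 0, 8, 1, 4, 6, Column chooses Q. Subgame-perfect outcome: (A, Q) with payoffs (12, 8).
Under simultaneous play:
Player 1's best replies: P→B; Q→A; R→B; S→A; T→B.
Column's best replies: A→T; B→T; C→T; D→T; E→T.
Only (B, T) has each player best-responding; Nash payoffs (11, 6).
Column's commitment gain: 8 − 6 = 2.

2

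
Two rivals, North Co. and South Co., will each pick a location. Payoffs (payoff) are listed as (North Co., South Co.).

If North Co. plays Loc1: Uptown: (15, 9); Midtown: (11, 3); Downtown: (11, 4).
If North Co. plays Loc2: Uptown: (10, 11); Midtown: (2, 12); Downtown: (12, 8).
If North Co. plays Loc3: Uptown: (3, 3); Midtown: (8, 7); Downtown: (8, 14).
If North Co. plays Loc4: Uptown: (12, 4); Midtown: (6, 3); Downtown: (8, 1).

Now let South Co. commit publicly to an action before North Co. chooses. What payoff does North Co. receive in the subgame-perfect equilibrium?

North Co. best-responds to each possible South Co. move:
- Uptown → North Co. plays Loc1 (best of 15, 10, 3, 12); South Co. gets 9.
- Midtown → North Co. plays Loc1 (best of 11, 2, 8, 6); South Co. gets 3.
- Downtown → North Co. plays Loc2 (best of 11, 12, 8, 8); South Co. gets 8.
Maximizing over 9, 3, 8, South Co. chooses Uptown. Subgame-perfect outcome: (Loc1, Uptown) with payoffs (15, 9).

15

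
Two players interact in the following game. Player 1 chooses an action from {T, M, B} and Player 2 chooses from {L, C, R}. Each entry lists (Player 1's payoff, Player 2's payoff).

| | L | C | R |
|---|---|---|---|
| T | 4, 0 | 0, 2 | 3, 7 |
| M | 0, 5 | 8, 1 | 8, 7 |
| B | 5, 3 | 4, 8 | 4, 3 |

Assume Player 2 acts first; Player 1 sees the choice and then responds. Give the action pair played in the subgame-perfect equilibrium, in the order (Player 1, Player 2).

Player 1 best-responds to each possible Player 2 move:
- L: Player 1 compares 4, 0, 5 and picks B; Player 2 would get 3.
- C: Player 1 compares 0, 8, 4 and picks M; Player 2 would get 1.
- R: Player 1 compares 3, 8, 4 and picks M; Player 2 would get 7.
Maximizing over 3, 1, 7, Player 2 chooses R. Subgame-perfect outcome: (M, R) with payoffs (8, 7).

(M, R)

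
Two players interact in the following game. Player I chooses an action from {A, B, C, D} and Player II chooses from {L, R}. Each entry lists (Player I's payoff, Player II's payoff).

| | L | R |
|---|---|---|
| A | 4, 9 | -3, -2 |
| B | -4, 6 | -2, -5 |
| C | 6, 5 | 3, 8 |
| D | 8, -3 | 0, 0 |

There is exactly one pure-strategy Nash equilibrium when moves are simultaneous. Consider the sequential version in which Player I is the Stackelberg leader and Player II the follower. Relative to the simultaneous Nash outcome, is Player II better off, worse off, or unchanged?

Player II best-responds to each possible Player I move:
- A: Player II compares 9, -2 and picks L; Player I would get 4.
- B: Player II compares 6, -5 and picks L; Player I would get -4.
- C: Player II compares 5, 8 and picks R; Player I would get 3.
- D: Player II compares -3, 0 and picks R; Player I would get 0.
Among 4, -4, 3, 0, the best is 4 at A. Subgame-perfect outcome: (A, L) with payoffs (4, 9).
For the simultaneous game, intersect best replies.
Player I's best replies: L→D; R→C.
Player II's best replies: A→L; B→L; C→R; D→R.
The unique mutual best reply is (C, R), giving (3, 8).
Player II earns 9 sequentially versus 8 at the Nash outcome: better off.

better off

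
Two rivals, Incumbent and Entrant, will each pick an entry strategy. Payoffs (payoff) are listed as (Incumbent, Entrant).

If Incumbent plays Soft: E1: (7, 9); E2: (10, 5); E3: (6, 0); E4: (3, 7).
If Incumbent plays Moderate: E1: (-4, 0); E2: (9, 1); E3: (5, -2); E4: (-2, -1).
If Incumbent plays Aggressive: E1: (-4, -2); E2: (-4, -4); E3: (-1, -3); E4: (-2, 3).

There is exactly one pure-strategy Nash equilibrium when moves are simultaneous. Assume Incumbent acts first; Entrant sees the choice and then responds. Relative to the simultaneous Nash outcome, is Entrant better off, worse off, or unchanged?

worse off

Entrant best-responds to each possible Incumbent move:
- Soft: Entrant compares 9, 5, 0, 7 and picks E1; Incumbent would get 7.
- Moderate: Entrant compares 0, 1, -2, -1 and picks E2; Incumbent would get 9.
- Aggressive: Entrant compares -2, -4, -3, 3 and picks E4; Incumbent would get -2.
Incumbent's induced payoffs are 7, 9, -2, so Incumbent commits to Moderate. Subgame-perfect outcome: (Moderate, E2) with payoffs (9, 1).
For the simultaneous game, intersect best replies.
Incumbent's best replies: E1→Soft; E2→Soft; E3→Soft; E4→Soft.
Entrant's best replies: Soft→E1; Moderate→E2; Aggressive→E4.
Only (Soft, E1) has each player best-responding; Nash payoffs (7, 9).
Entrant earns 1 sequentially versus 9 at the Nash outcome: worse off.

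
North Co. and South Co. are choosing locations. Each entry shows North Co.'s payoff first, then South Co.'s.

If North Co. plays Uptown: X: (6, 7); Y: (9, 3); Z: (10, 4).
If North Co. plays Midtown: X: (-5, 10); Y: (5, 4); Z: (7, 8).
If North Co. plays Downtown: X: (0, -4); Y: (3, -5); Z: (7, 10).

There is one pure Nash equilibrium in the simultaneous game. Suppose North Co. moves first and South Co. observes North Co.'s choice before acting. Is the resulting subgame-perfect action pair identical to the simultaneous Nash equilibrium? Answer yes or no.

Work backward from South Co.'s decision.
- Uptown → South Co. plays X (best of 7, 3, 4); North Co. gets 6.
- Midtown → South Co. plays X (best of 10, 4, 8); North Co. gets -5.
- Downtown → South Co. plays Z (best of -4, -5, 10); North Co. gets 7.
Maximizing over 6, -5, 7, North Co. chooses Downtown. Subgame-perfect outcome: (Downtown, Z) with payoffs (7, 10).
For the simultaneous game, intersect best replies.
North Co.'s best replies: X→Uptown; Y→Uptown; Z→Uptown.
South Co.'s best replies: Uptown→X; Midtown→X; Downtown→Z.
Only (Uptown, X) has each player best-responding; Nash payoffs (6, 7).
Sequential outcome (Downtown, Z) differs from the Nash profile (Uptown, X).

no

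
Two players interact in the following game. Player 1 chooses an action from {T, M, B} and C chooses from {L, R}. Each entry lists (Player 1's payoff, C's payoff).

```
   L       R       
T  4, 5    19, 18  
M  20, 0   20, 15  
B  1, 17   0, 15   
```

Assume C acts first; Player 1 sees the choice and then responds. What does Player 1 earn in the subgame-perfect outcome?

20

Work backward from Player 1's decision.
- L: BR = M, leader payoff 0.
- R: BR = M, leader payoff 15.
Maximizing over 0, 15, C chooses R. Subgame-perfect outcome: (M, R) with payoffs (20, 15).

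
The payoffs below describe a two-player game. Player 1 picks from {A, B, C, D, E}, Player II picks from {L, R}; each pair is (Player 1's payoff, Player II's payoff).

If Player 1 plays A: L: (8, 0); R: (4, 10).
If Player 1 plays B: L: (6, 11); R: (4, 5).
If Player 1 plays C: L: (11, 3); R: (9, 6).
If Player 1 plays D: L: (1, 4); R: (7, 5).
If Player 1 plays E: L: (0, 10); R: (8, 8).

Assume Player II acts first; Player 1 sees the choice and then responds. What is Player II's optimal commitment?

Backward induction with Player II moving first.
- L: BR = C, leader payoff 3.
- R: BR = C, leader payoff 6.
Player II's induced payoffs are 3, 6, so Player II commits to R. Subgame-perfect outcome: (C, R) with payoffs (9, 6).

R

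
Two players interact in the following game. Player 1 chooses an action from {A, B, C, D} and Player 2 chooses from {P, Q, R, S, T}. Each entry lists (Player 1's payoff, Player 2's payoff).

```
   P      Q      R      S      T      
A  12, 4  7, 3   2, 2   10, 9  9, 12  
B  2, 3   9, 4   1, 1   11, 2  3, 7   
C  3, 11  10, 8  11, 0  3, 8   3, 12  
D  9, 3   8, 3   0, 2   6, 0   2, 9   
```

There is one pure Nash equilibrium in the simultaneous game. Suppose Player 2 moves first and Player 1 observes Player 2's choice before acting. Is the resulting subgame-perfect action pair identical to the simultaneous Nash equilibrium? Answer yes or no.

Player 1 best-responds to each possible Player 2 move:
- P: Player 1 compares 12, 2, 3, 9 and picks A; Player 2 would get 4.
- Q: Player 1 compares 7, 9, 10, 8 and picks C; Player 2 would get 8.
- R: Player 1 compares 2, 1, 11, 0 and picks C; Player 2 would get 0.
- S: Player 1 compares 10, 11, 3, 6 and picks B; Player 2 would get 2.
- T: Player 1 compares 9, 3, 3, 2 and picks A; Player 2 would get 12.
Among 4, 8, 0, 2, 12, the best is 12 at T. Subgame-perfect outcome: (A, T) with payoffs (9, 12).
For the simultaneous game, intersect best replies.
Player 1's best replies: P→A; Q→C; R→C; S→B; T→A.
Player 2's best replies: A→T; B→T; C→T; D→T.
Only (A, T) has each player best-responding; Nash payoffs (9, 12).
Sequential outcome (A, T) coincides with the Nash profile (A, T).

yes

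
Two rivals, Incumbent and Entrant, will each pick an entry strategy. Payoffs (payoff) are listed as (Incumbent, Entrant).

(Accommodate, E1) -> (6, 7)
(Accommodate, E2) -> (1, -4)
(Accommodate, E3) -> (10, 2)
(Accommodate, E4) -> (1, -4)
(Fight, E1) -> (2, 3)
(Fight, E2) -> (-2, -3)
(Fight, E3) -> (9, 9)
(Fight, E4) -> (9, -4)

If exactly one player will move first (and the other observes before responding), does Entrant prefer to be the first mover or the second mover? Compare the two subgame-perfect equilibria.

If Incumbent leads: Entrant's best replies are Accommodate→E1, Fight→E3; Incumbent's induced payoffs 6, 9; outcome (Fight, E3), payoffs (9, 9).
If Entrant leads: Incumbent's best replies are E1→Accommodate, E2→Accommodate, E3→Accommodate, E4→Fight; Entrant's induced payoffs 7, -4, 2, -4; outcome (Accommodate, E1), payoffs (6, 7).
Entrant gets 7 moving first and 9 moving second, so Entrant prefers to move second.

second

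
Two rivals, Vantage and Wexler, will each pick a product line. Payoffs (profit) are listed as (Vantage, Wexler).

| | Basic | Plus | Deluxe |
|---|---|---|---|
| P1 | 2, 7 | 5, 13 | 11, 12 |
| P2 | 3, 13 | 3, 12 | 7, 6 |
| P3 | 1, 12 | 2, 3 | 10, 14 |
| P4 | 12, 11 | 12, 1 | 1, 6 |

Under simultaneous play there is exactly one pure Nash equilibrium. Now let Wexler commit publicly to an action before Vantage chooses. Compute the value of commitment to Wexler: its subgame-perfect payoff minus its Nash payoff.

1

Solve by backward induction (Wexler leads).
- Basic → Vantage plays P4 (best of 2, 3, 1, 12); Wexler gets 11.
- Plus → Vantage plays P4 (best of 5, 3, 2, 12); Wexler gets 1.
- Deluxe → Vantage plays P1 (best of 11, 7, 10, 1); Wexler gets 12.
Maximizing over 11, 1, 12, Wexler chooses Deluxe. Subgame-perfect outcome: (P1, Deluxe) with payoffs (11, 12).
For the simultaneous game, intersect best replies.
Vantage's best replies: Basic→P4; Plus→P4; Deluxe→P1.
Wexler's best replies: P1→Plus; P2→Basic; P3→Deluxe; P4→Basic.
The unique mutual best reply is (P4, Basic), giving (12, 11).
Wexler's commitment gain: 12 − 11 = 1.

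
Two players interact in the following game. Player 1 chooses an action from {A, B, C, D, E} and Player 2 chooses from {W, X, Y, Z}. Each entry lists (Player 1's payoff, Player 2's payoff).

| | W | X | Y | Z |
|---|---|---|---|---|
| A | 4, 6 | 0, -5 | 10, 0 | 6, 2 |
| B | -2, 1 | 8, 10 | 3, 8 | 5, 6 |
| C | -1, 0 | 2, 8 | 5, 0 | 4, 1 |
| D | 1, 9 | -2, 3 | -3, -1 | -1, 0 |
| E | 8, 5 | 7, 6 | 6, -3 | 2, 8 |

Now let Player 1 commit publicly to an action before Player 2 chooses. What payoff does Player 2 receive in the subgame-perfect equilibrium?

10

Work backward from Player 2's decision.
- A → Player 2 plays W (best of 6, -5, 0, 2); Player 1 gets 4.
- B → Player 2 plays X (best of 1, 10, 8, 6); Player 1 gets 8.
- C → Player 2 plays X (best of 0, 8, 0, 1); Player 1 gets 2.
- D → Player 2 plays W (best of 9, 3, -1, 0); Player 1 gets 1.
- E → Player 2 plays Z (best of 5, 6, -3, 8); Player 1 gets 2.
Maximizing over 4, 8, 2, 1, 2, Player 1 chooses B. Subgame-perfect outcome: (B, X) with payoffs (8, 10).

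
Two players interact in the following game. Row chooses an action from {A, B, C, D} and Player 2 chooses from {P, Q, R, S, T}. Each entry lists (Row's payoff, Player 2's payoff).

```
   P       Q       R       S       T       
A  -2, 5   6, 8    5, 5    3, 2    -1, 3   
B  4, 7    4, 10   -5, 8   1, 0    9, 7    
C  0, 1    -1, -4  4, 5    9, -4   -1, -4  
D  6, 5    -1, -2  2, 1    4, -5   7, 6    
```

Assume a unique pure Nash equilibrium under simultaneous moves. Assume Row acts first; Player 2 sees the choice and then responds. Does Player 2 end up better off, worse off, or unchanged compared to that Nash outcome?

worse off

Player 2 best-responds to each possible Row move:
- A: Player 2 compares 5, 8, 5, 2, 3 and picks Q; Row would get 6.
- B: Player 2 compares 7, 10, 8, 0, 7 and picks Q; Row would get 4.
- C: Player 2 compares 1, -4, 5, -4, -4 and picks R; Row would get 4.
- D: Player 2 compares 5, -2, 1, -5, 6 and picks T; Row would get 7.
Maximizing over 6, 4, 4, 7, Row chooses D. Subgame-perfect outcome: (D, T) with payoffs (7, 6).
For the simultaneous game, intersect best replies.
Row's best replies: P→D; Q→A; R→A; S→C; T→B.
Player 2's best replies: A→Q; B→Q; C→R; D→T.
Only (A, Q) has each player best-responding; Nash payoffs (6, 8).
Player 2 earns 6 sequentially versus 8 at the Nash outcome: worse off.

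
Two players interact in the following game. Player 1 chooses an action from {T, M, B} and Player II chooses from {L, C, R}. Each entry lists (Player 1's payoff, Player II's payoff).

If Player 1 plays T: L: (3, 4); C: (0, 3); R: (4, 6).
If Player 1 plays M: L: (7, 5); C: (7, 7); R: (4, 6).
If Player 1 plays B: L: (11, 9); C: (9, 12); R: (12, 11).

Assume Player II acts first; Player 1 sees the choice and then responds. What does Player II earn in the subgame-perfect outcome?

12

Backward induction with Player II moving first.
- L: BR = B, leader payoff 9.
- C: BR = B, leader payoff 12.
- R: BR = B, leader payoff 11.
Player II's induced payoffs are 9, 12, 11, so Player II commits to C. Subgame-perfect outcome: (B, C) with payoffs (9, 12).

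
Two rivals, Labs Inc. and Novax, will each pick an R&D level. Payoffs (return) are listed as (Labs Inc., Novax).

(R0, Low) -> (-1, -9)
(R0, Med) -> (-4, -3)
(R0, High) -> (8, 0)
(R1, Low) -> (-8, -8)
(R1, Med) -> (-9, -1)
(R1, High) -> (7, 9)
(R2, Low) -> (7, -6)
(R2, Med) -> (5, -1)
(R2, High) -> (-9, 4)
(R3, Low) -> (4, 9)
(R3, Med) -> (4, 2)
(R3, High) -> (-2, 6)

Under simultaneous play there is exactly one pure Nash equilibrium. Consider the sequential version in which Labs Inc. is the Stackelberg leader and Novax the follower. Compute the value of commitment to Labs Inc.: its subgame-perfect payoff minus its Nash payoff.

Work backward from Novax's decision.
- R0 → Novax plays High (best of -9, -3, 0); Labs Inc. gets 8.
- R1 → Novax plays High (best of -8, -1, 9); Labs Inc. gets 7.
- R2 → Novax plays High (best of -6, -1, 4); Labs Inc. gets -9.
- R3 → Novax plays Low (best of 9, 2, 6); Labs Inc. gets 4.
Labs Inc.'s induced payoffs are 8, 7, -9, 4, so Labs Inc. commits to R0. Subgame-perfect outcome: (R0, High) with payoffs (8, 0).
Now find the simultaneous Nash equilibrium.
Labs Inc.'s best replies: Low→R2; Med→R2; High→R0.
Novax's best replies: R0→High; R1→High; R2→High; R3→Low.
The unique mutual best reply is (R0, High), giving (8, 0).
Labs Inc.'s commitment gain: 8 − 8 = 0.

0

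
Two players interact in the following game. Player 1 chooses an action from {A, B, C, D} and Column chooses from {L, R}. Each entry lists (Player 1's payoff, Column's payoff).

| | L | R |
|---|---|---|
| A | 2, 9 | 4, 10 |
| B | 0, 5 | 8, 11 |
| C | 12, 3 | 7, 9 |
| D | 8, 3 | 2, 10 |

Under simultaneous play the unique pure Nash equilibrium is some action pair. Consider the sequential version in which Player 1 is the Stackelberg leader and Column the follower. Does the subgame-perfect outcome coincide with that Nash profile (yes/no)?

yes

Backward induction with Player 1 moving first.
- A: Column compares 9, 10 and picks R; Player 1 would get 4.
- B: Column compares 5, 11 and picks R; Player 1 would get 8.
- C: Column compares 3, 9 and picks R; Player 1 would get 7.
- D: Column compares 3, 10 and picks R; Player 1 would get 2.
Player 1's induced payoffs are 4, 8, 7, 2, so Player 1 commits to B. Subgame-perfect outcome: (B, R) with payoffs (8, 11).
Now find the simultaneous Nash equilibrium.
Player 1's best replies: L→C; R→B.
Column's best replies: A→R; B→R; C→R; D→R.
Only (B, R) has each player best-responding; Nash payoffs (8, 11).
Sequential outcome (B, R) coincides with the Nash profile (B, R).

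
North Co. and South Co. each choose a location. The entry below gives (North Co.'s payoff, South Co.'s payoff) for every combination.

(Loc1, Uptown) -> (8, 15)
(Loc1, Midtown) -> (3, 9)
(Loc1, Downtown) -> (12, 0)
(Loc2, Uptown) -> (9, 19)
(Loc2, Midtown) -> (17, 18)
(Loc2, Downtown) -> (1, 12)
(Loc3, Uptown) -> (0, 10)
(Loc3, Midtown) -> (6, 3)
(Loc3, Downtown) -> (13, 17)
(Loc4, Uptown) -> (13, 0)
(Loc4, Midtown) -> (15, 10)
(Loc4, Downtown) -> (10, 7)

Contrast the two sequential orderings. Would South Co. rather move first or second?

If North Co. leads: South Co.'s best replies are Loc1→Uptown, Loc2→Uptown, Loc3→Downtown, Loc4→Midtown; North Co.'s induced payoffs 8, 9, 13, 15; outcome (Loc4, Midtown), payoffs (15, 10).
If South Co. leads: North Co.'s best replies are Uptown→Loc4, Midtown→Loc2, Downtown→Loc3; South Co.'s induced payoffs 0, 18, 17; outcome (Loc2, Midtown), payoffs (17, 18).
South Co. gets 18 moving first and 10 moving second, so South Co. prefers to move first.

first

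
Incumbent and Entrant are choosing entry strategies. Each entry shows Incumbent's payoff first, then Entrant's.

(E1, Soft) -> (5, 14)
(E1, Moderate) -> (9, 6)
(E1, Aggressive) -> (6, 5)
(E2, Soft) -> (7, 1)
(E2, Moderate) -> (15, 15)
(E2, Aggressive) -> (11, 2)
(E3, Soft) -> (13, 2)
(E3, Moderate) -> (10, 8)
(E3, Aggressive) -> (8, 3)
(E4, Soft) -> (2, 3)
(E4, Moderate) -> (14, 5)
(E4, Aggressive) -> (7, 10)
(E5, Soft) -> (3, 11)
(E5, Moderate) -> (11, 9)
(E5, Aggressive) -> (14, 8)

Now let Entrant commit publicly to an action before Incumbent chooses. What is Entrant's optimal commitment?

Moderate

Incumbent best-responds to each possible Entrant move:
- Soft: Incumbent compares 5, 7, 13, 2, 3 and picks E3; Entrant would get 2.
- Moderate: Incumbent compares 9, 15, 10, 14, 11 and picks E2; Entrant would get 15.
- Aggressive: Incumbent compares 6, 11, 8, 7, 14 and picks E5; Entrant would get 8.
Among 2, 15, 8, the best is 15 at Moderate. Subgame-perfect outcome: (E2, Moderate) with payoffs (15, 15).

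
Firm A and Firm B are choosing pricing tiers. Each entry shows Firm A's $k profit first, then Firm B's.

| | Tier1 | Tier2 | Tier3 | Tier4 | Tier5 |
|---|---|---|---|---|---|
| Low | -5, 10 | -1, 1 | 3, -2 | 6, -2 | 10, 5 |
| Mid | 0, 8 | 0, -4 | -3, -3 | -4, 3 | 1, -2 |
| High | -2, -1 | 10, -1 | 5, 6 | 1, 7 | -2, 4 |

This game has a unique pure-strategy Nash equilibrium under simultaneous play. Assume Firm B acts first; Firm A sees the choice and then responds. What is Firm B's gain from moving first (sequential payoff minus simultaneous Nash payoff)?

Solve by backward induction (Firm B leads).
- Tier1 → Firm A plays Mid (best of -5, 0, -2); Firm B gets 8.
- Tier2 → Firm A plays High (best of -1, 0, 10); Firm B gets -1.
- Tier3 → Firm A plays High (best of 3, -3, 5); Firm B gets 6.
- Tier4 → Firm A plays Low (best of 6, -4, 1); Firm B gets -2.
- Tier5 → Firm A plays Low (best of 10, 1, -2); Firm B gets 5.
Among 8, -1, 6, -2, 5, the best is 8 at Tier1. Subgame-perfect outcome: (Mid, Tier1) with payoffs (0, 8).
For the simultaneous game, intersect best replies.
Firm A's best replies: Tier1→Mid; Tier2→High; Tier3→High; Tier4→Low; Tier5→Low.
Firm B's best replies: Low→Tier1; Mid→Tier1; High→Tier4.
Only (Mid, Tier1) has each player best-responding; Nash payoffs (0, 8).
Firm B's commitment gain: 8 − 8 = 0.

0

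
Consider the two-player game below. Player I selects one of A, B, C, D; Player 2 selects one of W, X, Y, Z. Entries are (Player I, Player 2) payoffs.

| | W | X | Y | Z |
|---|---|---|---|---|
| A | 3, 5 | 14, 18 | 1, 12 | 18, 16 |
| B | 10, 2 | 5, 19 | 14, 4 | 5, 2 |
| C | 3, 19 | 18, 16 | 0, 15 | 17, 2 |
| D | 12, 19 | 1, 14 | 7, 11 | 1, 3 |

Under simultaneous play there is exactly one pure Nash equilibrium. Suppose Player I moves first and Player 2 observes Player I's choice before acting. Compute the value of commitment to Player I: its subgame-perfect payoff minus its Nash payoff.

Work backward from Player 2's decision.
- A → Player 2 plays X (best of 5, 18, 12, 16); Player I gets 14.
- B → Player 2 plays X (best of 2, 19, 4, 2); Player I gets 5.
- C → Player 2 plays W (best of 19, 16, 15, 2); Player I gets 3.
- D → Player 2 plays W (best of 19, 14, 11, 3); Player I gets 12.
Player I's induced payoffs are 14, 5, 3, 12, so Player I commits to A. Subgame-perfect outcome: (A, X) with payoffs (14, 18).
For the simultaneous game, intersect best replies.
Player I's best replies: W→D; X→C; Y→B; Z→A.
Player 2's best replies: A→X; B→X; C→W; D→W.
The unique mutual best reply is (D, W), giving (12, 19).
Player I's commitment gain: 14 − 12 = 2.

2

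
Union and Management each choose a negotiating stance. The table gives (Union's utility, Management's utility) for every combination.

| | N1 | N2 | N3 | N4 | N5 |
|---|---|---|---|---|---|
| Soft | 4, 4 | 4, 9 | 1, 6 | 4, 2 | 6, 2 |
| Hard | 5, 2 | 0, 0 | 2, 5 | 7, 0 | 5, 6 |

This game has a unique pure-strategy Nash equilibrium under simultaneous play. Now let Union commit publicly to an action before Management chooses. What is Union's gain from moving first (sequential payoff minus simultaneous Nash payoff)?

1

Backward induction with Union moving first.
- Soft: Management compares 4, 9, 6, 2, 2 and picks N2; Union would get 4.
- Hard: Management compares 2, 0, 5, 0, 6 and picks N5; Union would get 5.
Maximizing over 4, 5, Union chooses Hard. Subgame-perfect outcome: (Hard, N5) with payoffs (5, 6).
For the simultaneous game, intersect best replies.
Union's best replies: N1→Hard; N2→Soft; N3→Hard; N4→Hard; N5→Soft.
Management's best replies: Soft→N2; Hard→N5.
The unique mutual best reply is (Soft, N2), giving (4, 9).
Union's commitment gain: 5 − 4 = 1.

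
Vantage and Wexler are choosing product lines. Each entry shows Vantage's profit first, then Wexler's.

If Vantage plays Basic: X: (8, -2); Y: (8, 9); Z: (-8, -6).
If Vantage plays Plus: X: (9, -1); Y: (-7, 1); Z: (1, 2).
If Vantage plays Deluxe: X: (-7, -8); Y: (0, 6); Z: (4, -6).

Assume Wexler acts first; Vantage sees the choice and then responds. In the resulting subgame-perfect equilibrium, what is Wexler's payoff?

9

Vantage best-responds to each possible Wexler move:
- X: BR = Plus, leader payoff -1.
- Y: BR = Basic, leader payoff 9.
- Z: BR = Deluxe, leader payoff -6.
Among -1, 9, -6, the best is 9 at Y. Subgame-perfect outcome: (Basic, Y) with payoffs (8, 9).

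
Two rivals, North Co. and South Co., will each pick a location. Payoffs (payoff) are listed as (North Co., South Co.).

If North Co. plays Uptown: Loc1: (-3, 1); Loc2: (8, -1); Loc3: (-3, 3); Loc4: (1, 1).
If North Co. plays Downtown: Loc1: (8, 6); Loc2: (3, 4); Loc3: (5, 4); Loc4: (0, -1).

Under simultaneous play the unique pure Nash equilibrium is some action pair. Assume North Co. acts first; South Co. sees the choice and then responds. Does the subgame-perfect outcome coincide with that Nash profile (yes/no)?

Solve by backward induction (North Co. leads).
- Uptown: South Co. compares 1, -1, 3, 1 and picks Loc3; North Co. would get -3.
- Downtown: South Co. compares 6, 4, 4, -1 and picks Loc1; North Co. would get 8.
Maximizing over -3, 8, North Co. chooses Downtown. Subgame-perfect outcome: (Downtown, Loc1) with payoffs (8, 6).
Under simultaneous play:
North Co.'s best replies: Loc1→Downtown; Loc2→Uptown; Loc3→Downtown; Loc4→Uptown.
South Co.'s best replies: Uptown→Loc3; Downtown→Loc1.
The unique mutual best reply is (Downtown, Loc1), giving (8, 6).
Sequential outcome (Downtown, Loc1) coincides with the Nash profile (Downtown, Loc1).

yes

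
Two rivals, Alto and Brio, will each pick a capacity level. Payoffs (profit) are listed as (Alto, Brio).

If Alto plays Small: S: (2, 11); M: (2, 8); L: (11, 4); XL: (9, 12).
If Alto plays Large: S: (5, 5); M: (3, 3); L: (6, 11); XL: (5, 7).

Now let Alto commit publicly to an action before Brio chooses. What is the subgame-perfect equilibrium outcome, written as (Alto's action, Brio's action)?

Backward induction with Alto moving first.
- Small: Brio compares 11, 8, 4, 12 and picks XL; Alto would get 9.
- Large: Brio compares 5, 3, 11, 7 and picks L; Alto would get 6.
Maximizing over 9, 6, Alto chooses Small. Subgame-perfect outcome: (Small, XL) with payoffs (9, 12).

(Small, XL)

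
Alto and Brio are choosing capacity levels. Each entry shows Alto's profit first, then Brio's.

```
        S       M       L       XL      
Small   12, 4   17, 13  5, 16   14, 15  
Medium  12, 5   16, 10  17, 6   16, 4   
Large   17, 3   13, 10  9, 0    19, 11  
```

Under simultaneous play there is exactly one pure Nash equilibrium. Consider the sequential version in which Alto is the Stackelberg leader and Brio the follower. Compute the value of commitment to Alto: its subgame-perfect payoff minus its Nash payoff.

0

Brio best-responds to each possible Alto move:
- Small: BR = L, leader payoff 5.
- Medium: BR = M, leader payoff 16.
- Large: BR = XL, leader payoff 19.
Alto's induced payoffs are 5, 16, 19, so Alto commits to Large. Subgame-perfect outcome: (Large, XL) with payoffs (19, 11).
For the simultaneous game, intersect best replies.
Alto's best replies: S→Large; M→Small; L→Medium; XL→Large.
Brio's best replies: Small→L; Medium→M; Large→XL.
Only (Large, XL) has each player best-responding; Nash payoffs (19, 11).
Alto's commitment gain: 19 − 19 = 0.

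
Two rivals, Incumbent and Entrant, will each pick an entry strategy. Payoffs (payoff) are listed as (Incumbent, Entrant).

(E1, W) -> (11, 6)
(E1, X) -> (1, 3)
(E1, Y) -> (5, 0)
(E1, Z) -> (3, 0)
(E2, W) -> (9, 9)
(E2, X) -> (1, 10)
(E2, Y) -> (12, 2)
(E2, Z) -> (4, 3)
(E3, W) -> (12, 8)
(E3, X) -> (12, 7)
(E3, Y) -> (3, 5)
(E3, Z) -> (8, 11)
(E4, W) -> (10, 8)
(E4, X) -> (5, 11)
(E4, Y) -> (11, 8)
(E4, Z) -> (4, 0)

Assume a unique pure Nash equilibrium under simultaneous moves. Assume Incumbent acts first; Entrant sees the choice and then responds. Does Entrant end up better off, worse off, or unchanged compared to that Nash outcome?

Work backward from Entrant's decision.
- E1: Entrant compares 6, 3, 0, 0 and picks W; Incumbent would get 11.
- E2: Entrant compares 9, 10, 2, 3 and picks X; Incumbent would get 1.
- E3: Entrant compares 8, 7, 5, 11 and picks Z; Incumbent would get 8.
- E4: Entrant compares 8, 11, 8, 0 and picks X; Incumbent would get 5.
Among 11, 1, 8, 5, the best is 11 at E1. Subgame-perfect outcome: (E1, W) with payoffs (11, 6).
Under simultaneous play:
Incumbent's best replies: W→E3; X→E3; Y→E2; Z→E3.
Entrant's best replies: E1→W; E2→X; E3→Z; E4→X.
Only (E3, Z) has each player best-responding; Nash payoffs (8, 11).
Entrant earns 6 sequentially versus 11 at the Nash outcome: worse off.

worse off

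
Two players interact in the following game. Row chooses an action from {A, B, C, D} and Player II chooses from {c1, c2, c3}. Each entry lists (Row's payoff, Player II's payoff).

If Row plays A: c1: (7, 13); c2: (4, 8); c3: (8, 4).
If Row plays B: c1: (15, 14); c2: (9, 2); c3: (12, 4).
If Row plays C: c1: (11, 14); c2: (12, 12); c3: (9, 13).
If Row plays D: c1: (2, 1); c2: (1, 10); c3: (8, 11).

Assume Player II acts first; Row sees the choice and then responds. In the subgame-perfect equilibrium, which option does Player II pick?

Backward induction with Player II moving first.
- c1 → Row plays B (best of 7, 15, 11, 2); Player II gets 14.
- c2 → Row plays C (best of 4, 9, 12, 1); Player II gets 12.
- c3 → Row plays B (best of 8, 12, 9, 8); Player II gets 4.
Maximizing over 14, 12, 4, Player II chooses c1. Subgame-perfect outcome: (B, c1) with payoffs (15, 14).

c1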